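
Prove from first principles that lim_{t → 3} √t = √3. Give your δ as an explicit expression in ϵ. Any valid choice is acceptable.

Let ϵ > 0 be given. We want δ > 0 such that 0 < |t − 3| < δ implies |√t − √3| < ϵ.
Rationalise: √t − √3 = (t − 3)/(√t + √3), so |√t − √3| = |t − 3|/(√t + √3).
Restrict δ ≤ 3 so that |t − 3| < 3 forces t > 0, and then √t + √3 > √3.
Hence |√t − √3| < |t − 3|/√3, which is < ϵ once |t − 3| < √3·ϵ.
Take δ = min(3, √3·ϵ). If 0 < |t − 3| < δ then t > 0 and |√t − √3| < |t − 3|/√3 < ϵ.

δ = min(3, √3·ϵ)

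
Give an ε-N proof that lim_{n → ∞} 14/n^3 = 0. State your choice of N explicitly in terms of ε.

N = (14/ε)^{1/3}

Let ε > 0 be given. For n ≥ 1, |14/n^3 − 0| = 14/n^3.
14/n^3 < ε ⇔ n^3 > 14/ε ⇔ n > (14/ε)^{1/3}.
Take N = (14/ε)^{1/3}. Then n > N implies 14/n^3 < ε.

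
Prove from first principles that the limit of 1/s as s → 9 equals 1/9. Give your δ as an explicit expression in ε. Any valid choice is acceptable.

δ = min(9/2, (81/2)ε)

Let ε > 0 be given. We seek δ > 0 such that 0 < |s − 9| < δ implies |1/s − (1/9)| < ε.
|1/s − (1/9)| = |9 − s|/(9·|s|) = |s − 9|/(9|s|).
Require δ ≤ 9/2 so that |s| > 9 − 9/2 = 9/2, hence 9|s| > 81/2.
Then |1/s − (1/9)| < |s − 9|/(81/2), which is < ε when |s − 9| < (81/2)ε.
Take δ = min(9/2, (81/2)ε). Then 0 < |s − 9| < δ gives both |s − 9| < 9/2 and |s − 9| < (81/2)ε, so |1/s − (1/9)| < ε.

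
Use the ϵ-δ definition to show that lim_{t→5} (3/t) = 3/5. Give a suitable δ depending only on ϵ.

Suppose ϵ > 0. We seek δ > 0 such that 0 < |t − 5| < δ implies |3/t − (3/5)| < ϵ.
|3/t − (3/5)| = 3·|5 − t|/(5·|t|) = 3|t − 5|/(5|t|).
Restrict δ ≤ 5/2. Then |t − 5| < 5/2 gives |t| > 5/2, so 5|t| > 25/2.
Then |3/t − (3/5)| < 3|t − 5|/(25/2), which is < ϵ when |t − 5| < (25/6)ϵ.
Take δ = min(5/2, (25/6)ϵ). Then 0 < |t − 5| < δ gives both |t − 5| < 5/2 and |t − 5| < (25/6)ϵ, so |3/t − (3/5)| < ϵ.

δ = min(5/2, (25/6)ϵ)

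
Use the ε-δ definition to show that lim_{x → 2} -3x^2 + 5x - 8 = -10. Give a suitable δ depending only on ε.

Fix ε > 0. We want δ > 0 such that 0 < |x − 2| < δ implies |(-3x^2 + 5x - 8) + 10| < ε.
(-3x^2 + 5x - 8) + 10 = -3x^2 + 5x + 2 = (x − 2)(-3x - 1).
So |(-3x^2 + 5x - 8) + 10| = |x − 2|·|-3x - 1|.
Require δ ≤ 1. Then |x − 2| < 1 gives |x| < 3, and by the triangle inequality |-3x - 1| ≤ 3·3 + 1 = 10.
Hence |(-3x^2 + 5x - 8) + 10| ≤ 10|x − 2| < ε provided |x − 2| < ε/10.
Take δ = min(1, ε/10). Then 0 < |x − 2| < δ gives both |x − 2| < 1 and |x − 2| < ε/10, so |(-3x^2 + 5x - 8) + 10| < ε.

δ = min(1, ε/10)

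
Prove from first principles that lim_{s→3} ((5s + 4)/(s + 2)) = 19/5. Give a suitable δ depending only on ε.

Suppose ε > 0. We want δ > 0 with 0 < |s − 3| < δ ⇒ |(5s + 4)/(s + 2) − (19/5)| < ε.
Combining over a common denominator, (5s + 4)/(s + 2) − (19/5) = [(5s + 4)·5 − 19·(s + 2)] / [5·(s + 2)] = 6(s − 3) / (5(s + 2)).
So |(5s + 4)/(s + 2) − (19/5)| = 6|s − 3| / (5·|s + 2|).
Restrict δ ≤ 5/2. Then |s − 3| < 5/2 gives |s + 2| = |(s − 3) + 5| ≥ 5 − 5/2 = 5/2.
Hence |(5s + 4)/(s + 2) − (19/5)| < 6|s − 3|/(5·(5/2)) = (12/25)|s − 3|, which is < ε once |s − 3| < (25/12)ε.
Take δ = min(5/2, (25/12)ε). Then 0 < |s − 3| < δ forces both bounds, so |(5s + 4)/(s + 2) − (19/5)| < ε.

δ = min(5/2, (25/12)ε)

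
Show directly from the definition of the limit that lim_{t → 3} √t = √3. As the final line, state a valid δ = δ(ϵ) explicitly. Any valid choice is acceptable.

δ = min(3, √3·ϵ)

Let ϵ > 0 be given. We want δ > 0 such that 0 < |t − 3| < δ implies |√t − √3| < ϵ.
Rationalise: √t − √3 = (t − 3)/(√t + √3), so |√t − √3| = |t − 3|/(√t + √3).
Restrict δ ≤ 3 so that |t − 3| < 3 forces t > 0, and then √t + √3 > √3.
Hence |√t − √3| < |t − 3|/√3, which is < ϵ once |t − 3| < √3·ϵ.
Take δ = min(3, √3·ϵ). If 0 < |t − 3| < δ then t > 0 and |√t − √3| < |t − 3|/√3 < ϵ.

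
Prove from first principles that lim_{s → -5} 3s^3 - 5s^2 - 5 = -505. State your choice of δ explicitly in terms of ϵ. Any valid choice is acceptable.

Fix ϵ > 0. We want δ > 0 such that 0 < |s + 5| < δ implies |(3s^3 - 5s^2 - 5) + 505| < ϵ.
(3s^3 - 5s^2 - 5) + 505 = 3s^3 - 5s^2 + 500 = (s + 5)(3s^2 - 20s + 100).
So |(3s^3 - 5s^2 - 5) + 505| = |s + 5|·|3s^2 - 20s + 100|.
Assume first that |s + 5| < 1, so |s| < 6. Then |3s^2 - 20s + 100| ≤ 3·6^2 + 20·6 + 100 = 328.
Hence |(3s^3 - 5s^2 - 5) + 505| ≤ 328|s + 5| < ϵ provided |s + 5| < ϵ/328.
Choosing δ = min(1, ϵ/328) ensures both conditions, hence |(3s^3 - 5s^2 - 5) + 505| < ϵ.

δ = min(1, ϵ/328)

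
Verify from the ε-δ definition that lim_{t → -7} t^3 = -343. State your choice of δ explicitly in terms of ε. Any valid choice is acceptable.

Let ε > 0 be given. We seek δ > 0 with 0 < |t + 7| < δ ⇒ |t^3 + 343| < ε.
Factor: t^3 + 343 = (t + 7)(t^2 - 7t + 49), so |t^3 + 343| = |t + 7|·|t^2 - 7t + 49|.
Restrict δ ≤ 1. Then |t + 7| < 1 gives |t| < 8, so by the triangle inequality |t^2 - 7t + 49| ≤ 8^2 + 7·8 + 49 = 169.
Hence |t^3 + 343| ≤ 169|t + 7|, which is < ε once |t + 7| < ε/169.
Take δ = min(1, ε/169). If 0 < |t + 7| < δ then both bounds hold and |t^3 + 343| ≤ 169|t + 7| < 169·(ε/169) = ε.

δ = min(1, ε/169)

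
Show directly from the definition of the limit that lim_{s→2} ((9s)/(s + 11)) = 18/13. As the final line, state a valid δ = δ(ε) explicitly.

Fix ε > 0. We want δ > 0 with 0 < |s − 2| < δ ⇒ |(9s)/(s + 11) − (18/13)| < ε.
Combining over a common denominator, (9s)/(s + 11) − (18/13) = [(9s)·13 − 18·(s + 11)] / [13·(s + 11)] = 99(s − 2) / (13(s + 11)).
So |(9s)/(s + 11) − (18/13)| = 99|s − 2| / (13·|s + 11|).
Restrict δ ≤ 13/2. Then |s − 2| < 13/2 gives |s + 11| = |(s − 2) + 13| ≥ 13 − 13/2 = 13/2.
Hence |(9s)/(s + 11) − (18/13)| < 99|s − 2|/(13·(13/2)) = (198/169)|s − 2|, which is < ε once |s − 2| < (169/198)ε.
Take δ = min(13/2, (169/198)ε). Then 0 < |s − 2| < δ forces both bounds, so |(9s)/(s + 11) − (18/13)| < ε.

δ = min(13/2, (169/198)ε)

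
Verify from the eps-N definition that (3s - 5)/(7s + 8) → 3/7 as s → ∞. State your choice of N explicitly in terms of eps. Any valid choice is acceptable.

Let eps > 0 be given. We seek N > 0 such that s > N implies |(3s - 5)/(7s + 8) − (3/7)| < eps.
(3s - 5)/(7s + 8) − (3/7) = (7(3s - 5) − 3(7s + 8)) / (7(7s + 8)) = -59/(7(7s + 8)).
For s > 0 we have 7s + 8 > 7s, so |(3s - 5)/(7s + 8) − (3/7)| = 59/(7(7s + 8)) < 59/(7·7s) = (59/49)/s.
Thus |(3s - 5)/(7s + 8) − (3/7)| < eps whenever s > (59/49)/eps.
Take N = (59/49)/eps. If s > N then |(3s - 5)/(7s + 8) − (3/7)| < (59/49)/s < eps.

N = (59/49)/eps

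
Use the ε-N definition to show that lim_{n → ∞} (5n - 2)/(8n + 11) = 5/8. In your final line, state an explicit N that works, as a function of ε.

N = (71/64)/ε

Fix ε > 0. For n ≥ 1, |(5n - 2)/(8n + 11) − (5/8)| = |-71|/(8(8n + 11)) = 71/(8(8n + 11)).
Since 8n + 11 ≥ 8n for n ≥ 1, this is ≤ 71/(8·8n) = (71/64)/n.
So |(5n - 2)/(8n + 11) − (5/8)| < ε whenever n > (71/64)/ε.
Take N = (71/64)/ε. If n > N then |(5n - 2)/(8n + 11) − (5/8)| ≤ (71/64)/n < ε.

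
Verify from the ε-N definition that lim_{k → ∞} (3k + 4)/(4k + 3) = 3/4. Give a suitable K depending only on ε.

Fix ε > 0. For k ≥ 1, |(3k + 4)/(4k + 3) − (3/4)| = |7|/(4(4k + 3)) = 7/(4(4k + 3)).
Since 4k + 3 ≥ 4k for k ≥ 1, this is ≤ 7/(4·4k) = (7/16)/k.
So |(3k + 4)/(4k + 3) − (3/4)| < ε whenever k > (7/16)/ε.
Take K = (7/16)/ε. If k > K then |(3k + 4)/(4k + 3) − (3/4)| ≤ (7/16)/k < ε.

K = (7/16)/ε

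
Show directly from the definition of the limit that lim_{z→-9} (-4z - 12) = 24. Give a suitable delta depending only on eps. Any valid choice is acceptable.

Fix eps > 0. We need delta > 0 so that 0 < |z + 9| < delta implies |(-4z - 12) − 24| < eps.
|(-4z - 12) − 24| = |-4z - 36| = 4|z + 9|.
So 4|z + 9| < eps exactly when |z + 9| < eps/4.
Take delta = eps/4. If 0 < |z + 9| < delta then |(-4z - 12) − 24| = 4|z + 9| < 4·(eps/4) = eps.

delta = eps/4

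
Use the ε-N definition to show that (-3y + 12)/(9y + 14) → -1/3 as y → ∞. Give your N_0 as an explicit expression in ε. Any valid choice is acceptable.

N_0 = (50/27)/ε

Fix ε > 0. We seek N_0 > 0 such that y > N_0 implies |(-3y + 12)/(9y + 14) + 1/3| < ε.
(-3y + 12)/(9y + 14) + 1/3 = (9(-3y + 12) − (-3)(9y + 14)) / (9(9y + 14)) = 150/(9(9y + 14)).
For y > 0 we have 9y + 14 > 9y, so |(-3y + 12)/(9y + 14) + 1/3| = 150/(9(9y + 14)) < 150/(9·9y) = (50/27)/y.
Thus |(-3y + 12)/(9y + 14) + 1/3| < ε whenever y > (50/27)/ε.
Take N_0 = (50/27)/ε. If y > N_0 then |(-3y + 12)/(9y + 14) + 1/3| < (50/27)/y < ε.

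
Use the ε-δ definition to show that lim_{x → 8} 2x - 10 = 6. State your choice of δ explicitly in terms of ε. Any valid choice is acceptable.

Suppose ε > 0. We need δ > 0 so that 0 < |x − 8| < δ implies |(2x - 10) − 6| < ε.
|(2x - 10) − 6| = |2x - 16| = 2|x − 8|.
Thus it suffices that |x − 8| < ε/2.
Choosing δ = ε/2 gives |(2x - 10) − 6| = 2|x − 8| < ε whenever |x − 8| < δ.

δ = ε/2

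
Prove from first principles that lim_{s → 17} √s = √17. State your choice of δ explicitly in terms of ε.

δ = min(17, √17·ε)

Suppose ε > 0. We want δ > 0 such that 0 < |s − 17| < δ implies |√s − √17| < ε.
Rationalise: √s − √17 = (s − 17)/(√s + √17), so |√s − √17| = |s − 17|/(√s + √17).
Restrict δ ≤ 17 so that |s − 17| < 17 forces s > 0, and then √s + √17 > √17.
Hence |√s − √17| < |s − 17|/√17, which is < ε once |s − 17| < √17·ε.
Take δ = min(17, √17·ε). If 0 < |s − 17| < δ then s > 0 and |√s − √17| < |s − 17|/√17 < ε.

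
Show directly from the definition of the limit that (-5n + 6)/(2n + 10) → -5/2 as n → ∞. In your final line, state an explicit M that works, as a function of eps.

M = (31/2)/eps

Let eps > 0. For n ≥ 1, |(-5n + 6)/(2n + 10) + 5/2| = |62|/(2(2n + 10)) = 62/(2(2n + 10)).
Since 2n + 10 ≥ 2n for n ≥ 1, this is ≤ 62/(2·2n) = (31/2)/n.
So |(-5n + 6)/(2n + 10) + 5/2| < eps whenever n > (31/2)/eps.
Take M = (31/2)/eps. If n > M then |(-5n + 6)/(2n + 10) + 5/2| ≤ (31/2)/n < eps.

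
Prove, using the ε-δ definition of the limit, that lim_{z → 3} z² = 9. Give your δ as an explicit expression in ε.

Let ε > 0 be given. We seek δ > 0 with 0 < |z − 3| < δ ⇒ |z² − 9| < ε.
Factor: z² − 9 = (z − 3)(z + 3), so |z² − 9| = |z − 3|·|z + 3|.
Impose δ ≤ 1 so that |z| < 4; then |z + 3| ≤ 7.
Hence |z² − 9| ≤ 7|z − 3|, which is < ε once |z − 3| < ε/7.
Take δ = min(1, ε/7). If 0 < |z − 3| < δ then both bounds hold and |z² − 9| ≤ 7|z − 3| < 7·(ε/7) = ε.

δ = min(1, ε/7)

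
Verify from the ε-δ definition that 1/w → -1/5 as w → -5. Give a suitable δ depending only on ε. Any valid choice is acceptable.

Fix ε > 0. We seek δ > 0 such that 0 < |w + 5| < δ implies |1/w + 1/5| < ε.
|1/w + 1/5| = |-5 − w|/(5·|w|) = |w + 5|/(5|w|).
Restrict δ ≤ 5/2. Then |w + 5| < 5/2 gives |w| > 5/2, so 5|w| > 25/2.
Then |1/w + 1/5| < |w + 5|/(25/2), which is < ε when |w + 5| < (25/2)ε.
Take δ = min(5/2, (25/2)ε). Then 0 < |w + 5| < δ gives both |w + 5| < 5/2 and |w + 5| < (25/2)ε, so |1/w + 1/5| < ε.

δ = min(5/2, (25/2)ε)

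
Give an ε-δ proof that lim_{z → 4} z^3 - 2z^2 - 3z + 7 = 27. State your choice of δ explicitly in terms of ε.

δ = min(2, ε/53)

Let ε > 0. We want δ > 0 such that 0 < |z − 4| < δ implies |(z^3 - 2z^2 - 3z + 7) − 27| < ε.
(z^3 - 2z^2 - 3z + 7) − 27 = z^3 - 2z^2 - 3z - 20 = (z − 4)(z^2 + 2z + 5).
So |(z^3 - 2z^2 - 3z + 7) − 27| = |z − 4|·|z^2 + 2z + 5|.
Assume first that |z − 4| < 2, so |z| < 6. Then |z^2 + 2z + 5| ≤ 6^2 + 2·6 + 5 = 53.
Hence |(z^3 - 2z^2 - 3z + 7) − 27| ≤ 53|z − 4| < ε provided |z − 4| < ε/53.
Choosing δ = min(2, ε/53) ensures both conditions, hence |(z^3 - 2z^2 - 3z + 7) − 27| < ε.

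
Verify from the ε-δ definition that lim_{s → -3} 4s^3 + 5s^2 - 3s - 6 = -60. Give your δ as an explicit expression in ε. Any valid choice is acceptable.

δ = min(1, ε/110)

Fix ε > 0. We want δ > 0 such that 0 < |s + 3| < δ implies |(4s^3 + 5s^2 - 3s - 6) + 60| < ε.
(4s^3 + 5s^2 - 3s - 6) + 60 = 4s^3 + 5s^2 - 3s + 54 = (s + 3)(4s^2 - 7s + 18).
So |(4s^3 + 5s^2 - 3s - 6) + 60| = |s + 3|·|4s^2 - 7s + 18|.
Require δ ≤ 1. Then |s + 3| < 1 gives |s| < 4, and by the triangle inequality |4s^2 - 7s + 18| ≤ 4·4^2 + 7·4 + 18 = 110.
Hence |(4s^3 + 5s^2 - 3s - 6) + 60| ≤ 110|s + 3| < ε provided |s + 3| < ε/110.
Take δ = min(1, ε/110). Then 0 < |s + 3| < δ gives both |s + 3| < 1 and |s + 3| < ε/110, so |(4s^3 + 5s^2 - 3s - 6) + 60| < ε.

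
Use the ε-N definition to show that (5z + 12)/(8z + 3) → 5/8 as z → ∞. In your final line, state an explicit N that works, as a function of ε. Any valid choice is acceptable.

N = (81/64)/ε

Let ε > 0. We seek N > 0 such that z > N implies |(5z + 12)/(8z + 3) − (5/8)| < ε.
(5z + 12)/(8z + 3) − (5/8) = (8(5z + 12) − 5(8z + 3)) / (8(8z + 3)) = 81/(8(8z + 3)).
For z > 0 we have 8z + 3 > 8z, so |(5z + 12)/(8z + 3) − (5/8)| = 81/(8(8z + 3)) < 81/(8·8z) = (81/64)/z.
Thus |(5z + 12)/(8z + 3) − (5/8)| < ε whenever z > (81/64)/ε.
Take N = (81/64)/ε. If z > N then |(5z + 12)/(8z + 3) − (5/8)| < (81/64)/z < ε.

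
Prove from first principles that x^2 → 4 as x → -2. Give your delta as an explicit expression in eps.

Let eps > 0 be given. We seek delta > 0 with 0 < |x + 2| < delta ⇒ |x^2 − 4| < eps.
Factor: x^2 − 4 = (x + 2)(x - 2), so |x^2 − 4| = |x + 2|·|x - 2|.
Impose delta ≤ 1 so that |x| < 3; then |x - 2| ≤ 5.
Hence |x^2 − 4| ≤ 5|x + 2|, which is < eps once |x + 2| < eps/5.
Take delta = min(1, eps/5). If 0 < |x + 2| < delta then both bounds hold and |x^2 − 4| ≤ 5|x + 2| < 5·(eps/5) = eps.

delta = min(1, eps/5)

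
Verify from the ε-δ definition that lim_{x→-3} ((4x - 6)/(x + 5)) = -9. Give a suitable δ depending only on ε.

Suppose ε > 0. We want δ > 0 with 0 < |x + 3| < δ ⇒ |(4x - 6)/(x + 5) + 9| < ε.
Combining over a common denominator, (4x - 6)/(x + 5) + 9 = [(4x - 6)·2 − (-18)·(x + 5)] / [2·(x + 5)] = 26(x + 3) / (2(x + 5)).
So |(4x - 6)/(x + 5) + 9| = 26|x + 3| / (2·|x + 5|).
Require δ ≤ 1, so |x + 5| ≥ |2| − |x + 3| > 2 − 1 = 1.
Hence |(4x - 6)/(x + 5) + 9| < 26|x + 3|/(2·1) = 13|x + 3|, which is < ε once |x + 3| < (1/13)ε.
Take δ = min(1, (1/13)ε). Then 0 < |x + 3| < δ forces both bounds, so |(4x - 6)/(x + 5) + 9| < ε.

δ = min(1, (1/13)ε)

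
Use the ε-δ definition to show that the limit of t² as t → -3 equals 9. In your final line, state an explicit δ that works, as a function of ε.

δ = min(1, ε/7)

Fix ε > 0. We seek δ > 0 with 0 < |t + 3| < δ ⇒ |t² − 9| < ε.
Factor: t² − 9 = (t + 3)(t - 3), so |t² − 9| = |t + 3|·|t - 3|.
Restrict δ ≤ 1. Then |t + 3| < 1 gives |t| < 4, so by the triangle inequality |t - 3| ≤ 4 + 3 = 7.
Hence |t² − 9| ≤ 7|t + 3|, which is < ε once |t + 3| < ε/7.
Take δ = min(1, ε/7). If 0 < |t + 3| < δ then both bounds hold and |t² − 9| ≤ 7|t + 3| < 7·(ε/7) = ε.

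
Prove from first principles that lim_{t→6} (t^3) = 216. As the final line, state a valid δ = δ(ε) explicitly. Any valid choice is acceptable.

δ = min(1, ε/127)

Let ε > 0 be given. We seek δ > 0 with 0 < |t − 6| < δ ⇒ |t^3 − 216| < ε.
Factor: t^3 − 216 = (t − 6)(t^2 + 6t + 36), so |t^3 − 216| = |t − 6|·|t^2 + 6t + 36|.
Restrict δ ≤ 1. Then |t − 6| < 1 gives |t| < 7, so by the triangle inequality |t^2 + 6t + 36| ≤ 7^2 + 6·7 + 36 = 127.
Hence |t^3 − 216| ≤ 127|t − 6|, which is < ε once |t − 6| < ε/127.
Take δ = min(1, ε/127). If 0 < |t − 6| < δ then both bounds hold and |t^3 − 216| ≤ 127|t − 6| < 127·(ε/127) = ε.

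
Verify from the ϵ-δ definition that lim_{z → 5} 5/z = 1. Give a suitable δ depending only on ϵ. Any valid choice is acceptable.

Let ϵ > 0 be given. We seek δ > 0 such that 0 < |z − 5| < δ implies |5/z − 1| < ϵ.
|5/z − 1| = 5·|5 − z|/(5·|z|) = 5|z − 5|/(5|z|).
Require δ ≤ 5/2 so that |z| > 5 − 5/2 = 5/2, hence 5|z| > 25/2.
Then |5/z − 1| < 5|z − 5|/(25/2), which is < ϵ when |z − 5| < (5/2)ϵ.
Take δ = min(5/2, (5/2)ϵ). Then 0 < |z − 5| < δ gives both |z − 5| < 5/2 and |z − 5| < (5/2)ϵ, so |5/z − 1| < ϵ.

δ = min(5/2, (5/2)ϵ)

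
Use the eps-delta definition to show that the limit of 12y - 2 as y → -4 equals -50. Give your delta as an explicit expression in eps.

delta = eps/12

Fix eps > 0. We need delta > 0 so that 0 < |y + 4| < delta implies |(12y - 2) + 50| < eps.
Since (12y - 2) + 50 = 12(y + 4), we have |(12y - 2) + 50| = 12|y + 4|.
So 12|y + 4| < eps exactly when |y + 4| < eps/12.
Choosing delta = eps/12 gives |(12y - 2) + 50| = 12|y + 4| < eps whenever |y + 4| < delta.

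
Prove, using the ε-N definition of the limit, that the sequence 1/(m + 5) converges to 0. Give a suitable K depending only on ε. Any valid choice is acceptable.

K = 1/ε

Fix ε > 0. For m ≥ 1, |1/(m + 5) − 0| = 1/(m + 5) ≤ 1/m.
We need 1/m < ε, i.e. m > 1/ε.
Take K = 1/ε. If m > K then |1/(m + 5)| ≤ 1/m < ε.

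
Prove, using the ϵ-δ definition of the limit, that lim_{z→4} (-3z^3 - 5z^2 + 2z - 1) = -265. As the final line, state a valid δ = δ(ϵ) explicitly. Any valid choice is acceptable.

Let ϵ > 0. We want δ > 0 such that 0 < |z − 4| < δ implies |(-3z^3 - 5z^2 + 2z - 1) + 265| < ϵ.
(-3z^3 - 5z^2 + 2z - 1) + 265 = -3z^3 - 5z^2 + 2z + 264 = (z − 4)(-3z^2 - 17z - 66).
So |(-3z^3 - 5z^2 + 2z - 1) + 265| = |z − 4|·|-3z^2 - 17z - 66|.
Assume first that |z − 4| < 1, so |z| < 5. Then |-3z^2 - 17z - 66| ≤ 3·5^2 + 17·5 + 66 = 226.
Hence |(-3z^3 - 5z^2 + 2z - 1) + 265| ≤ 226|z − 4| < ϵ provided |z − 4| < ϵ/226.
Take δ = min(1, ϵ/226). Then 0 < |z − 4| < δ gives both |z − 4| < 1 and |z − 4| < ϵ/226, so |(-3z^3 - 5z^2 + 2z - 1) + 265| < ϵ.

δ = min(1, ϵ/226)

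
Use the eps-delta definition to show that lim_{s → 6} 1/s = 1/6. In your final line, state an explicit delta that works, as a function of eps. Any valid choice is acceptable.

delta = min(3, 18eps)

Let eps > 0 be given. We seek delta > 0 such that 0 < |s − 6| < delta implies |1/s − (1/6)| < eps.
|1/s − (1/6)| = |6 − s|/(6·|s|) = |s − 6|/(6|s|).
Require delta ≤ 3 so that |s| > 6 − 3 = 3, hence 6|s| > 18.
Then |1/s − (1/6)| < |s − 6|/18, which is < eps when |s − 6| < 18eps.
Take delta = min(3, 18eps). Then 0 < |s − 6| < delta gives both |s − 6| < 3 and |s − 6| < 18eps, so |1/s − (1/6)| < eps.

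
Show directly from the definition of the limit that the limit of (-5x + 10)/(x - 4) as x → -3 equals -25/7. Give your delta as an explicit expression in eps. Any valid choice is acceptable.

Suppose eps > 0. We want delta > 0 with 0 < |x + 3| < delta ⇒ |(-5x + 10)/(x - 4) + 25/7| < eps.
Combining over a common denominator, (-5x + 10)/(x - 4) + 25/7 = [(-5x + 10)·(-7) − 25·(x - 4)] / [(-7)·(x - 4)] = 10(x + 3) / ((-7)(x - 4)).
So |(-5x + 10)/(x - 4) + 25/7| = 10|x + 3| / (7·|x − 4|).
Restrict delta ≤ 7/2. Then |x + 3| < 7/2 gives |x − 4| = |(x + 3) + (-7)| ≥ 7 − 7/2 = 7/2.
Hence |(-5x + 10)/(x - 4) + 25/7| < 10|x + 3|/(7·(7/2)) = (20/49)|x + 3|, which is < eps once |x + 3| < (49/20)eps.
Take delta = min(7/2, (49/20)eps). Then 0 < |x + 3| < delta forces both bounds, so |(-5x + 10)/(x - 4) + 25/7| < eps.

delta = min(7/2, (49/20)eps)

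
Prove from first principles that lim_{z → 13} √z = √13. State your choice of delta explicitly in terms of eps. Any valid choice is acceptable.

delta = min(13, √13·eps)

Let eps > 0. We want delta > 0 such that 0 < |z − 13| < delta implies |√z − √13| < eps.
Multiplying by the conjugate, |√z − √13| = |z − 13|/(√z + √13).
Restrict delta ≤ 13 so that |z − 13| < 13 forces z > 0, and then √z + √13 > √13.
Hence |√z − √13| < |z − 13|/√13, which is < eps once |z − 13| < √13·eps.
Take delta = min(13, √13·eps). If 0 < |z − 13| < delta then z > 0 and |√z − √13| < |z − 13|/√13 < eps.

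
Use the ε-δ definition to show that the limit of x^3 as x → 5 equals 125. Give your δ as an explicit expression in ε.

δ = min(1, ε/91)

Fix ε > 0. We seek δ > 0 with 0 < |x − 5| < δ ⇒ |x^3 − 125| < ε.
Factor: x^3 − 125 = (x − 5)(x^2 + 5x + 25), so |x^3 − 125| = |x − 5|·|x^2 + 5x + 25|.
Restrict δ ≤ 1. Then |x − 5| < 1 gives |x| < 6, so by the triangle inequality |x^2 + 5x + 25| ≤ 6^2 + 5·6 + 25 = 91.
Hence |x^3 − 125| ≤ 91|x − 5|, which is < ε once |x − 5| < ε/91.
Take δ = min(1, ε/91). If 0 < |x − 5| < δ then both bounds hold and |x^3 − 125| ≤ 91|x − 5| < 91·(ε/91) = ε.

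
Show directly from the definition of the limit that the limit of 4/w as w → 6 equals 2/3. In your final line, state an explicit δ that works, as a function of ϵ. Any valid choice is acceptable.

δ = min(3, (9/2)ϵ)

Fix ϵ > 0. We seek δ > 0 such that 0 < |w − 6| < δ implies |4/w − (2/3)| < ϵ.
|4/w − (2/3)| = 4·|6 − w|/(6·|w|) = 4|w − 6|/(6|w|).
Restrict δ ≤ 3. Then |w − 6| < 3 gives |w| > 3, so 6|w| > 18.
Then |4/w − (2/3)| < 4|w − 6|/18, which is < ϵ when |w − 6| < (9/2)ϵ.
Take δ = min(3, (9/2)ϵ). Then 0 < |w − 6| < δ gives both |w − 6| < 3 and |w − 6| < (9/2)ϵ, so |4/w − (2/3)| < ϵ.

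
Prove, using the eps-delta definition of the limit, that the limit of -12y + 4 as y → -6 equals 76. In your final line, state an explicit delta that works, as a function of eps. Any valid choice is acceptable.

delta = eps/12

Suppose eps > 0. We need delta > 0 so that 0 < |y + 6| < delta implies |(-12y + 4) − 76| < eps.
Since (-12y + 4) − 76 = -12(y + 6), we have |(-12y + 4) − 76| = 12|y + 6|.
Thus it suffices that |y + 6| < eps/12.
Choosing delta = eps/12 gives |(-12y + 4) − 76| = 12|y + 6| < eps whenever |y + 6| < delta.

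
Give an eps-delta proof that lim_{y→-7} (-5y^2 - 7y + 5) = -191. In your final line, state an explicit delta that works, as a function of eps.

delta = min(1, eps/68)

Let eps > 0. We want delta > 0 such that 0 < |y + 7| < delta implies |(-5y^2 - 7y + 5) + 191| < eps.
(-5y^2 - 7y + 5) + 191 = -5y^2 - 7y + 196 = (y + 7)(-5y + 28).
So |(-5y^2 - 7y + 5) + 191| = |y + 7|·|-5y + 28|.
Assume first that |y + 7| < 1, so |y| < 8. Then |-5y + 28| ≤ 5·8 + 28 = 68.
Hence |(-5y^2 - 7y + 5) + 191| ≤ 68|y + 7| < eps provided |y + 7| < eps/68.
Choosing delta = min(1, eps/68) ensures both conditions, hence |(-5y^2 - 7y + 5) + 191| < eps.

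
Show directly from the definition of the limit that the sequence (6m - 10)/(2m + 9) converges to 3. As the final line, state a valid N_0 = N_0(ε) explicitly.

N_0 = (37/2)/ε

Suppose ε > 0. For m ≥ 1, |(6m - 10)/(2m + 9) − 3| = |-74|/(2(2m + 9)) = 74/(2(2m + 9)).
Since 2m + 9 ≥ 2m for m ≥ 1, this is ≤ 74/(2·2m) = (37/2)/m.
So |(6m - 10)/(2m + 9) − 3| < ε whenever m > (37/2)/ε.
Take N_0 = (37/2)/ε. If m > N_0 then |(6m - 10)/(2m + 9) − 3| ≤ (37/2)/m < ε.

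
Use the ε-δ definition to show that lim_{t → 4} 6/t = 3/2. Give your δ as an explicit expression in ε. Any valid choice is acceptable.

δ = min(2, (4/3)ε)

Fix ε > 0. We seek δ > 0 such that 0 < |t − 4| < δ implies |6/t − (3/2)| < ε.
|6/t − (3/2)| = 6·|4 − t|/(4·|t|) = 6|t − 4|/(4|t|).
Require δ ≤ 2 so that |t| > 4 − 2 = 2, hence 4|t| > 8.
Then |6/t − (3/2)| < 6|t − 4|/8, which is < ε when |t − 4| < (4/3)ε.
Take δ = min(2, (4/3)ε). Then 0 < |t − 4| < δ gives both |t − 4| < 2 and |t − 4| < (4/3)ε, so |6/t − (3/2)| < ε.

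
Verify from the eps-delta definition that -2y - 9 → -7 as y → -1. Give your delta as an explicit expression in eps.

delta = eps/2

Let eps > 0 be given. We need delta > 0 so that 0 < |y + 1| < delta implies |(-2y - 9) + 7| < eps.
|(-2y - 9) + 7| = |-2y - 2| = 2|y + 1|.
So 2|y + 1| < eps exactly when |y + 1| < eps/2.
Take delta = eps/2. If 0 < |y + 1| < delta then |(-2y - 9) + 7| = 2|y + 1| < 2·(eps/2) = eps.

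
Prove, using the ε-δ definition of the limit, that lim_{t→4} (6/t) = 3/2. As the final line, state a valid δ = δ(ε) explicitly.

Let ε > 0 be given. We seek δ > 0 such that 0 < |t − 4| < δ implies |6/t − (3/2)| < ε.
|6/t − (3/2)| = 6·|4 − t|/(4·|t|) = 6|t − 4|/(4|t|).
Require δ ≤ 2 so that |t| > 4 − 2 = 2, hence 4|t| > 8.
Then |6/t − (3/2)| < 6|t − 4|/8, which is < ε when |t − 4| < (4/3)ε.
Take δ = min(2, (4/3)ε). Then 0 < |t − 4| < δ gives both |t − 4| < 2 and |t − 4| < (4/3)ε, so |6/t − (3/2)| < ε.

δ = min(2, (4/3)ε)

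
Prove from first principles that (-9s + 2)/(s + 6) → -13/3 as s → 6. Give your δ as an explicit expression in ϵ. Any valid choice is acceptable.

δ = min(6, (9/7)ϵ)

Suppose ϵ > 0. We want δ > 0 with 0 < |s − 6| < δ ⇒ |(-9s + 2)/(s + 6) + 13/3| < ϵ.
Combining over a common denominator, (-9s + 2)/(s + 6) + 13/3 = [(-9s + 2)·12 − (-52)·(s + 6)] / [12·(s + 6)] = -56(s − 6) / (12(s + 6)).
So |(-9s + 2)/(s + 6) + 13/3| = 56|s − 6| / (12·|s + 6|).
Restrict δ ≤ 6. Then |s − 6| < 6 gives |s + 6| = |(s − 6) + 12| ≥ 12 − 6 = 6.
Hence |(-9s + 2)/(s + 6) + 13/3| < 56|s − 6|/(12·6) = (7/9)|s − 6|, which is < ϵ once |s − 6| < (9/7)ϵ.
Take δ = min(6, (9/7)ϵ). Then 0 < |s − 6| < δ forces both bounds, so |(-9s + 2)/(s + 6) + 13/3| < ϵ.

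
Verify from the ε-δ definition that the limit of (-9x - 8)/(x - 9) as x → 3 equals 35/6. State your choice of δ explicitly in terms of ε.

δ = min(3, (18/89)ε)

Let ε > 0. We want δ > 0 with 0 < |x − 3| < δ ⇒ |(-9x - 8)/(x - 9) − (35/6)| < ε.
Combining over a common denominator, (-9x - 8)/(x - 9) − (35/6) = [(-9x - 8)·(-6) − (-35)·(x - 9)] / [(-6)·(x - 9)] = 89(x − 3) / ((-6)(x - 9)).
So |(-9x - 8)/(x - 9) − (35/6)| = 89|x − 3| / (6·|x − 9|).
Require δ ≤ 3, so |x − 9| ≥ |-6| − |x − 3| > 6 − 3 = 3.
Hence |(-9x - 8)/(x - 9) − (35/6)| < 89|x − 3|/(6·3) = (89/18)|x − 3|, which is < ε once |x − 3| < (18/89)ε.
Take δ = min(3, (18/89)ε). Then 0 < |x − 3| < δ forces both bounds, so |(-9x - 8)/(x - 9) − (35/6)| < ε.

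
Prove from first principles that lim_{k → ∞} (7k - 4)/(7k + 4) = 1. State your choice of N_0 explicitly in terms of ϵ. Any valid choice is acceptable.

Suppose ϵ > 0. For k ≥ 1, |(7k - 4)/(7k + 4) − 1| = |-56|/(7(7k + 4)) = 56/(7(7k + 4)).
Since 7k + 4 ≥ 7k for k ≥ 1, this is ≤ 56/(7·7k) = (8/7)/k.
So |(7k - 4)/(7k + 4) − 1| < ϵ whenever k > (8/7)/ϵ.
Take N_0 = (8/7)/ϵ. If k > N_0 then |(7k - 4)/(7k + 4) − 1| ≤ (8/7)/k < ϵ.

N_0 = (8/7)/ϵ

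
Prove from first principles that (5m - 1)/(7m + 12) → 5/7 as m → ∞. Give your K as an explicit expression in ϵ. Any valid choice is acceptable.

Let ϵ > 0. For m ≥ 1, |(5m - 1)/(7m + 12) − (5/7)| = |-67|/(7(7m + 12)) = 67/(7(7m + 12)).
Since 7m + 12 ≥ 7m for m ≥ 1, this is ≤ 67/(7·7m) = (67/49)/m.
So |(5m - 1)/(7m + 12) − (5/7)| < ϵ whenever m > (67/49)/ϵ.
Take K = (67/49)/ϵ. If m > K then |(5m - 1)/(7m + 12) − (5/7)| ≤ (67/49)/m < ϵ.

K = (67/49)/ϵ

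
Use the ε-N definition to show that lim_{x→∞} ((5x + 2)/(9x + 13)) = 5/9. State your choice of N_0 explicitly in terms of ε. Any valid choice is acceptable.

N_0 = (47/81)/ε

Fix ε > 0. We seek N_0 > 0 such that x > N_0 implies |(5x + 2)/(9x + 13) − (5/9)| < ε.
(5x + 2)/(9x + 13) − (5/9) = (9(5x + 2) − 5(9x + 13)) / (9(9x + 13)) = -47/(9(9x + 13)).
For x > 0 we have 9x + 13 > 9x, so |(5x + 2)/(9x + 13) − (5/9)| = 47/(9(9x + 13)) < 47/(9·9x) = (47/81)/x.
Thus |(5x + 2)/(9x + 13) − (5/9)| < ε whenever x > (47/81)/ε.
Take N_0 = (47/81)/ε. If x > N_0 then |(5x + 2)/(9x + 13) − (5/9)| < (47/81)/x < ε.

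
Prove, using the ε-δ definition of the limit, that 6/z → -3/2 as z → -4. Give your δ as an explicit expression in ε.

δ = min(2, (4/3)ε)

Suppose ε > 0. We seek δ > 0 such that 0 < |z + 4| < δ implies |6/z + 3/2| < ε.
|6/z + 3/2| = 6·|-4 − z|/(4·|z|) = 6|z + 4|/(4|z|).
Require δ ≤ 2 so that |z| > 4 − 2 = 2, hence 4|z| > 8.
Then |6/z + 3/2| < 6|z + 4|/8, which is < ε when |z + 4| < (4/3)ε.
Take δ = min(2, (4/3)ε). Then 0 < |z + 4| < δ gives both |z + 4| < 2 and |z + 4| < (4/3)ε, so |6/z + 3/2| < ε.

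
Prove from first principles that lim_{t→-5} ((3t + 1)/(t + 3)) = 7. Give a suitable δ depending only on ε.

Let ε > 0 be given. We want δ > 0 with 0 < |t + 5| < δ ⇒ |(3t + 1)/(t + 3) − 7| < ε.
Combining over a common denominator, (3t + 1)/(t + 3) − 7 = [(3t + 1)·(-2) − (-14)·(t + 3)] / [(-2)·(t + 3)] = 8(t + 5) / ((-2)(t + 3)).
So |(3t + 1)/(t + 3) − 7| = 8|t + 5| / (2·|t + 3|).
Require δ ≤ 1, so |t + 3| ≥ |-2| − |t + 5| > 2 − 1 = 1.
Hence |(3t + 1)/(t + 3) − 7| < 8|t + 5|/(2·1) = 4|t + 5|, which is < ε once |t + 5| < (1/4)ε.
Take δ = min(1, (1/4)ε). Then 0 < |t + 5| < δ forces both bounds, so |(3t + 1)/(t + 3) − 7| < ε.

δ = min(1, (1/4)ε)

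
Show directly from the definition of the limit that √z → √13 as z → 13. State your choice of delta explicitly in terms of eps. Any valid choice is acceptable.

Let eps > 0. We want delta > 0 such that 0 < |z − 13| < delta implies |√z − √13| < eps.
Multiplying by the conjugate, |√z − √13| = |z − 13|/(√z + √13).
Restrict delta ≤ 13 so that |z − 13| < 13 forces z > 0, and then √z + √13 > √13.
Hence |√z − √13| < |z − 13|/√13, which is < eps once |z − 13| < √13·eps.
Take delta = min(13, √13·eps). If 0 < |z − 13| < delta then z > 0 and |√z − √13| < |z − 13|/√13 < eps.

delta = min(13, √13·eps)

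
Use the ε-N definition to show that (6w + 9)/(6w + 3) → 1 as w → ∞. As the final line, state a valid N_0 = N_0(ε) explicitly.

Suppose ε > 0. We seek N_0 > 0 such that w > N_0 implies |(6w + 9)/(6w + 3) − 1| < ε.
(6w + 9)/(6w + 3) − 1 = (6(6w + 9) − 6(6w + 3)) / (6(6w + 3)) = 36/(6(6w + 3)).
For w > 0 we have 6w + 3 > 6w, so |(6w + 9)/(6w + 3) − 1| = 36/(6(6w + 3)) < 36/(6·6w) = 1/w.
Thus |(6w + 9)/(6w + 3) − 1| < ε whenever w > 1/ε.
Take N_0 = 1/ε. If w > N_0 then |(6w + 9)/(6w + 3) − 1| < 1/w < ε.

N_0 = 1/ε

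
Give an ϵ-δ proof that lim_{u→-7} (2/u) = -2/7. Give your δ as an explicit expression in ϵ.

δ = min(7/2, (49/4)ϵ)

Suppose ϵ > 0. We seek δ > 0 such that 0 < |u + 7| < δ implies |2/u + 2/7| < ϵ.
|2/u + 2/7| = 2·|-7 − u|/(7·|u|) = 2|u + 7|/(7|u|).
Require δ ≤ 7/2 so that |u| > 7 − 7/2 = 7/2, hence 7|u| > 49/2.
Then |2/u + 2/7| < 2|u + 7|/(49/2), which is < ϵ when |u + 7| < (49/4)ϵ.
Take δ = min(7/2, (49/4)ϵ). Then 0 < |u + 7| < δ gives both |u + 7| < 7/2 and |u + 7| < (49/4)ϵ, so |2/u + 2/7| < ϵ.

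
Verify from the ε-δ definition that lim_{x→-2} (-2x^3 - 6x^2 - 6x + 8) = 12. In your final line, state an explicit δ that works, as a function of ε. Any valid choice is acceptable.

Fix ε > 0. We want δ > 0 such that 0 < |x + 2| < δ implies |(-2x^3 - 6x^2 - 6x + 8) − 12| < ε.
(-2x^3 - 6x^2 - 6x + 8) − 12 = -2x^3 - 6x^2 - 6x - 4 = (x + 2)(-2x^2 - 2x - 2).
So |(-2x^3 - 6x^2 - 6x + 8) − 12| = |x + 2|·|-2x^2 - 2x - 2|.
Assume first that |x + 2| < 2, so |x| < 4. Then |-2x^2 - 2x - 2| ≤ 2·4^2 + 2·4 + 2 = 42.
Hence |(-2x^3 - 6x^2 - 6x + 8) − 12| ≤ 42|x + 2| < ε provided |x + 2| < ε/42.
Choosing δ = min(2, ε/42) ensures both conditions, hence |(-2x^3 - 6x^2 - 6x + 8) − 12| < ε.

δ = min(2, ε/42)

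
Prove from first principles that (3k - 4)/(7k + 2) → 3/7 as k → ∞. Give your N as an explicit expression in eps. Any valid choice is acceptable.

Suppose eps > 0. For k ≥ 1, |(3k - 4)/(7k + 2) − (3/7)| = |-34|/(7(7k + 2)) = 34/(7(7k + 2)).
Since 7k + 2 ≥ 7k for k ≥ 1, this is ≤ 34/(7·7k) = (34/49)/k.
So |(3k - 4)/(7k + 2) − (3/7)| < eps whenever k > (34/49)/eps.
Take N = (34/49)/eps. If k > N then |(3k - 4)/(7k + 2) − (3/7)| ≤ (34/49)/k < eps.

N = (34/49)/eps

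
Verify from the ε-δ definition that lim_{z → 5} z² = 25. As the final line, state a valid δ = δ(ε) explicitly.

δ = min(2, ε/12)

Let ε > 0. We seek δ > 0 with 0 < |z − 5| < δ ⇒ |z² − 25| < ε.
Factor: z² − 25 = (z − 5)(z + 5), so |z² − 25| = |z − 5|·|z + 5|.
Impose δ ≤ 2 so that |z| < 7; then |z + 5| ≤ 12.
Hence |z² − 25| ≤ 12|z − 5|, which is < ε once |z − 5| < ε/12.
Take δ = min(2, ε/12). If 0 < |z − 5| < δ then both bounds hold and |z² − 25| ≤ 12|z − 5| < 12·(ε/12) = ε.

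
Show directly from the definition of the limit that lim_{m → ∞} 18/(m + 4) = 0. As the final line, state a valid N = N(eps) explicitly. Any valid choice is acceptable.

N = 18/eps

Let eps > 0 be given. For m ≥ 1, |18/(m + 4) − 0| = 18/(m + 4) ≤ 18/m.
We need 18/m < eps, i.e. m > 18/eps.
Take N = 18/eps. If m > N then |18/(m + 4)| ≤ 18/m < eps.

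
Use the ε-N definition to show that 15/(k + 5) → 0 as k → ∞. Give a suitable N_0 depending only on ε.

Suppose ε > 0. For k ≥ 1, |15/(k + 5) − 0| = 15/(k + 5) ≤ 15/k.
We need 15/k < ε, i.e. k > 15/ε.
Take N_0 = 15/ε. If k > N_0 then |15/(k + 5)| ≤ 15/k < ε.

N_0 = 15/ε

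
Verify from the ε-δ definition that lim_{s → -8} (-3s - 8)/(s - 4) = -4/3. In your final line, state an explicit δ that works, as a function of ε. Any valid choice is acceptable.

Let ε > 0 be given. We want δ > 0 with 0 < |s + 8| < δ ⇒ |(-3s - 8)/(s - 4) + 4/3| < ε.
Combining over a common denominator, (-3s - 8)/(s - 4) + 4/3 = [(-3s - 8)·(-12) − 16·(s - 4)] / [(-12)·(s - 4)] = 20(s + 8) / ((-12)(s - 4)).
So |(-3s - 8)/(s - 4) + 4/3| = 20|s + 8| / (12·|s − 4|).
Restrict δ ≤ 6. Then |s + 8| < 6 gives |s − 4| = |(s + 8) + (-12)| ≥ 12 − 6 = 6.
Hence |(-3s - 8)/(s - 4) + 4/3| < 20|s + 8|/(12·6) = (5/18)|s + 8|, which is < ε once |s + 8| < (18/5)ε.
Take δ = min(6, (18/5)ε). Then 0 < |s + 8| < δ forces both bounds, so |(-3s - 8)/(s - 4) + 4/3| < ε.

δ = min(6, (18/5)ε)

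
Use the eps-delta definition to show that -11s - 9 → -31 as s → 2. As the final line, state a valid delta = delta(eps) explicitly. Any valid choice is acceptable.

Suppose eps > 0. We need delta > 0 so that 0 < |s − 2| < delta implies |(-11s - 9) + 31| < eps.
|(-11s - 9) + 31| = |-11s + 22| = 11|s − 2|.
Thus it suffices that |s − 2| < eps/11.
Choosing delta = eps/11 gives |(-11s - 9) + 31| = 11|s − 2| < eps whenever |s − 2| < delta.

delta = eps/11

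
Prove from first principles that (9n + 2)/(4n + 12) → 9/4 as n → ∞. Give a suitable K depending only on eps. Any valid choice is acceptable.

K = (25/4)/eps

Suppose eps > 0. For n ≥ 1, |(9n + 2)/(4n + 12) − (9/4)| = |-100|/(4(4n + 12)) = 100/(4(4n + 12)).
Since 4n + 12 ≥ 4n for n ≥ 1, this is ≤ 100/(4·4n) = (25/4)/n.
So |(9n + 2)/(4n + 12) − (9/4)| < eps whenever n > (25/4)/eps.
Take K = (25/4)/eps. If n > K then |(9n + 2)/(4n + 12) − (9/4)| ≤ (25/4)/n < eps.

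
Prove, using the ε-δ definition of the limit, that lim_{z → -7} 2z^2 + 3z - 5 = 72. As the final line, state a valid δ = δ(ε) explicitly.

Fix ε > 0. We want δ > 0 such that 0 < |z + 7| < δ implies |(2z^2 + 3z - 5) − 72| < ε.
(2z^2 + 3z - 5) − 72 = 2z^2 + 3z - 77 = (z + 7)(2z - 11).
So |(2z^2 + 3z - 5) − 72| = |z + 7|·|2z - 11|.
Assume first that |z + 7| < 1, so |z| < 8. Then |2z - 11| ≤ 2·8 + 11 = 27.
Hence |(2z^2 + 3z - 5) − 72| ≤ 27|z + 7| < ε provided |z + 7| < ε/27.
Take δ = min(1, ε/27). Then 0 < |z + 7| < δ gives both |z + 7| < 1 and |z + 7| < ε/27, so |(2z^2 + 3z - 5) − 72| < ε.

δ = min(1, ε/27)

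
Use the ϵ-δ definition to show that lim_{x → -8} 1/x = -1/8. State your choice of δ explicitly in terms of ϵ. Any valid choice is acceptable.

Suppose ϵ > 0. We seek δ > 0 such that 0 < |x + 8| < δ implies |1/x + 1/8| < ϵ.
|1/x + 1/8| = |-8 − x|/(8·|x|) = |x + 8|/(8|x|).
Restrict δ ≤ 4. Then |x + 8| < 4 gives |x| > 4, so 8|x| > 32.
Then |1/x + 1/8| < |x + 8|/32, which is < ϵ when |x + 8| < 32ϵ.
Take δ = min(4, 32ϵ). Then 0 < |x + 8| < δ gives both |x + 8| < 4 and |x + 8| < 32ϵ, so |1/x + 1/8| < ϵ.

δ = min(4, 32ϵ)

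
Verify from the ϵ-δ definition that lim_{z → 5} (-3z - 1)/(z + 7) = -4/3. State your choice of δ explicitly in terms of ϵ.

Let ϵ > 0. We want δ > 0 with 0 < |z − 5| < δ ⇒ |(-3z - 1)/(z + 7) + 4/3| < ϵ.
Combining over a common denominator, (-3z - 1)/(z + 7) + 4/3 = [(-3z - 1)·12 − (-16)·(z + 7)] / [12·(z + 7)] = -20(z − 5) / (12(z + 7)).
So |(-3z - 1)/(z + 7) + 4/3| = 20|z − 5| / (12·|z + 7|).
Restrict δ ≤ 6. Then |z − 5| < 6 gives |z + 7| = |(z − 5) + 12| ≥ 12 − 6 = 6.
Hence |(-3z - 1)/(z + 7) + 4/3| < 20|z − 5|/(12·6) = (5/18)|z − 5|, which is < ϵ once |z − 5| < (18/5)ϵ.
Take δ = min(6, (18/5)ϵ). Then 0 < |z − 5| < δ forces both bounds, so |(-3z - 1)/(z + 7) + 4/3| < ϵ.

δ = min(6, (18/5)ϵ)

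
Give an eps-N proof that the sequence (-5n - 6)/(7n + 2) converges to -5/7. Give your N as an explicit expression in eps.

Suppose eps > 0. For n ≥ 1, |(-5n - 6)/(7n + 2) + 5/7| = |-32|/(7(7n + 2)) = 32/(7(7n + 2)).
Since 7n + 2 ≥ 7n for n ≥ 1, this is ≤ 32/(7·7n) = (32/49)/n.
So |(-5n - 6)/(7n + 2) + 5/7| < eps whenever n > (32/49)/eps.
Take N = (32/49)/eps. If n > N then |(-5n - 6)/(7n + 2) + 5/7| ≤ (32/49)/n < eps.

N = (32/49)/eps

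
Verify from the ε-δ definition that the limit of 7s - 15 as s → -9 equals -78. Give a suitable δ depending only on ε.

δ = ε/7

Let ε > 0. We need δ > 0 so that 0 < |s + 9| < δ implies |(7s - 15) + 78| < ε.
Since (7s - 15) + 78 = 7(s + 9), we have |(7s - 15) + 78| = 7|s + 9|.
Thus it suffices that |s + 9| < ε/7.
Take δ = ε/7. If 0 < |s + 9| < δ then |(7s - 15) + 78| = 7|s + 9| < 7·(ε/7) = ε.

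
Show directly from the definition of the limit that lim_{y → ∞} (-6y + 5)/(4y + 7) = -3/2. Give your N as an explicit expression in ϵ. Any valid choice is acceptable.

Suppose ϵ > 0. We seek N > 0 such that y > N implies |(-6y + 5)/(4y + 7) + 3/2| < ϵ.
(-6y + 5)/(4y + 7) + 3/2 = (4(-6y + 5) − (-6)(4y + 7)) / (4(4y + 7)) = 62/(4(4y + 7)).
For y > 0 we have 4y + 7 > 4y, so |(-6y + 5)/(4y + 7) + 3/2| = 62/(4(4y + 7)) < 62/(4·4y) = (31/8)/y.
Thus |(-6y + 5)/(4y + 7) + 3/2| < ϵ whenever y > (31/8)/ϵ.
Take N = (31/8)/ϵ. If y > N then |(-6y + 5)/(4y + 7) + 3/2| < (31/8)/y < ϵ.

N = (31/8)/ϵ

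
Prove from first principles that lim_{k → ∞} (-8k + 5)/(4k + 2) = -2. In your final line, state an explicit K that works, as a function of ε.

Suppose ε > 0. For k ≥ 1, |(-8k + 5)/(4k + 2) + 2| = |36|/(4(4k + 2)) = 36/(4(4k + 2)).
Since 4k + 2 ≥ 4k for k ≥ 1, this is ≤ 36/(4·4k) = (9/4)/k.
So |(-8k + 5)/(4k + 2) + 2| < ε whenever k > (9/4)/ε.
Take K = (9/4)/ε. If k > K then |(-8k + 5)/(4k + 2) + 2| ≤ (9/4)/k < ε.

K = (9/4)/ε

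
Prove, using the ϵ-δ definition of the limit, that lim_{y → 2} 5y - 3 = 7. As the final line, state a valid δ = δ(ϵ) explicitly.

δ = ϵ/5

Let ϵ > 0. We need δ > 0 so that 0 < |y − 2| < δ implies |(5y - 3) − 7| < ϵ.
Since (5y - 3) − 7 = 5(y − 2), we have |(5y - 3) − 7| = 5|y − 2|.
So 5|y − 2| < ϵ exactly when |y − 2| < ϵ/5.
Choosing δ = ϵ/5 gives |(5y - 3) − 7| = 5|y − 2| < ϵ whenever |y − 2| < δ.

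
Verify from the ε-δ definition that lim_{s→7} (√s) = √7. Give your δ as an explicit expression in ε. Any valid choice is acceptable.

Fix ε > 0. We want δ > 0 such that 0 < |s − 7| < δ implies |√s − √7| < ε.
Multiplying by the conjugate, |√s − √7| = |s − 7|/(√s + √7).
Restrict δ ≤ 7 so that |s − 7| < 7 forces s > 0, and then √s + √7 > √7.
Hence |√s − √7| < |s − 7|/√7, which is < ε once |s − 7| < √7·ε.
Take δ = min(7, √7·ε). If 0 < |s − 7| < δ then s > 0 and |√s − √7| < |s − 7|/√7 < ε.

δ = min(7, √7·ε)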